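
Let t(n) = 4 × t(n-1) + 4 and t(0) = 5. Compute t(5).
Computing step by step:
t(0) = 5
t(1) = 4 × 5 + 4 = 24
t(2) = 4 × 24 + 4 = 100
t(3) = 4 × 100 + 4 = 404
t(4) = 4 × 404 + 4 = 1620
t(5) = 4 × 1620 + 4 = 6484

6484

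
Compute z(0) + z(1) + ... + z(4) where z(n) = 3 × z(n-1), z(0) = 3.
Computing the sequence terms: 3, 9, 27, 81, 243
Adding these values together:

363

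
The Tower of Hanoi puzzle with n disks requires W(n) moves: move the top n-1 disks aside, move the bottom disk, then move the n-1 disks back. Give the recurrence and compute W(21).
Moving n disks = move the top n-1 disks aside (W(n-1) moves) + move the largest disk (1 move) + move the n-1 disks back on top (W(n-1) moves), so W(n) = 2W(n-1) + 1, with W(1) = 1 (a single disk takes one move).
First terms: 1, 3, 7, 15, 31, 63, … — each is one less than a power of 2. Indeed W(n) + 1 = 2(W(n-1) + 1) with W(1) + 1 = 2, so W(n) + 1 = 2ⁿ and W(n) = 2ⁿ - 1.
Hence W(21) = 2^21 - 1 = 2097152 - 1 = 2097151.

W(n) = 2W(n-1) + 1, W(1) = 1; W(21) = 2097151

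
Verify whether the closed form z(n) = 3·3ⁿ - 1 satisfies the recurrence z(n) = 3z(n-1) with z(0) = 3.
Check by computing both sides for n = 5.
From the recurrence with z(0) = 3:
  z(0) = 3, z(1) = 9, z(2) = 27, z(3) = 81, z(4) = 243, z(5) = 729
  so the recurrence gives z(5) = 729.
From the proposed closed form z(n) = 3·3ⁿ - 1:
  z(5) = 728.
The recurrence gives 729 but the closed form gives 728, so the closed form does not satisfy the recurrence.

No, the closed form is incorrect.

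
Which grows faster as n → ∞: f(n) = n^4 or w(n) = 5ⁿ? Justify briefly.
Comparing growth rates:
Growth-rate hierarchy: log n ≺ any polynomial ≺ any exponential cⁿ (c>1) ≺ n! ≺ nⁿ.
exponential base 5 dominates polynomial degree 4 asymptotically.

w(n) grows faster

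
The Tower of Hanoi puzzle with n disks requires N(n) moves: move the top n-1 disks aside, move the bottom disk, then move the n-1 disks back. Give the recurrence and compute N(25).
Moving n disks = move the top n-1 disks aside (N(n-1) moves) + move the largest disk (1 move) + move the n-1 disks back on top (N(n-1) moves), so N(n) = 2N(n-1) + 1, with N(1) = 1 (a single disk takes one move).
First terms: 1, 3, 7, 15, 31, 63, … — each is one less than a power of 2. Indeed N(n) + 1 = 2(N(n-1) + 1) with N(1) + 1 = 2, so N(n) + 1 = 2ⁿ and N(n) = 2ⁿ - 1.
Hence N(25) = 2^25 - 1 = 33554432 - 1 = 33554431.

N(n) = 2N(n-1) + 1, N(1) = 1; N(25) = 33554431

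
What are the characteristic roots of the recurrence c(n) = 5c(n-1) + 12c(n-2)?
Substitute c(n) = rⁿ and divide through by rⁿ⁻²: r² - 5r - 12 = 0
Discriminant: 5² + 4·12 = 73, not a perfect square, so by the quadratic formula r = (5 ± √73)/2.
General solution: c(n) = A·r₁ⁿ + B·r₂ⁿ where r₁,r₂ = (5 ± √73)/2

Characteristic: r² - 5r - 12 = 0, Roots: r = (5 ± √73)/2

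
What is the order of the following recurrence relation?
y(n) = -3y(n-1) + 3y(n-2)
The order is the largest lag k for which y(n-k) appears. Here the deepest term is y(n-2), so the order is 2.

Order 2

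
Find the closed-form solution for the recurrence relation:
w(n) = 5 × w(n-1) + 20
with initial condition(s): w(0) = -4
Recurrence: w(n) = 5 × w(n-1) + 20, initial: w(0) = -4.
Try w(n) = A·5ⁿ + C. Substituting: A·5ⁿ + C = 5(A·5ⁿ⁻¹ + C) + 20 = A·5ⁿ + 5C + 20, so C = 5C + 20, giving C = -5. Then w(0) = A - 5 = -4 gives A = 1.

w(n) = 5ⁿ - 5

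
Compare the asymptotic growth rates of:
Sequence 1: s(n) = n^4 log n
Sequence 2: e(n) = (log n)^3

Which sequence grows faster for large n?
Comparing growth rates:
Growth-rate hierarchy: log n ≺ any polynomial ≺ any exponential cⁿ (c>1) ≺ n! ≺ nⁿ.
polynomial degree 4 (with log factor) dominates polylogarithmic (log n)^3 asymptotically.

s(n) grows faster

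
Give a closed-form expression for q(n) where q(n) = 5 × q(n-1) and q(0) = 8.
Recurrence: q(n) = 5 × q(n-1), initial: q(0) = 8.
Each term is 5 times the previous, so this is geometric with ratio 5. After n steps: q(n) = q(0)·5ⁿ = 8·5ⁿ.

q(n) = 8·5ⁿ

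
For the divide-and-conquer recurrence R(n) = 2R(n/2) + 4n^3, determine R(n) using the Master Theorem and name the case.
Master Theorem template: R(n) = a·R(n/b) + f(n).
Here: a=2, b=2, f(n)=4n^3
Compute log_b(a) = log_2(2) = 1.
f(n) = 4n^3 = Ω(n^(1+ε)) with ε = 2, and the regularity condition holds (a·f(n/b) = (a/b^3)·f(n) with a/b^3 = 2^-2 < 1). Case 3: R(n) = Θ(f(n)) = Θ(n^3).

Case 3: R(n) = Θ(n^3)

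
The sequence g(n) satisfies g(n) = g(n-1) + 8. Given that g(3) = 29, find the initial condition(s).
g(3) = g(0) + 3·8, so g(0) = 29 - 24 = 5.

g(0) = 5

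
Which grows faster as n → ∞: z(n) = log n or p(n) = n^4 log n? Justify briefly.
Comparing growth rates:
Growth-rate hierarchy: log n ≺ any polynomial ≺ any exponential cⁿ (c>1) ≺ n! ≺ nⁿ.
polynomial degree 4 (with log factor) dominates logarithmic asymptotically.

p(n) grows faster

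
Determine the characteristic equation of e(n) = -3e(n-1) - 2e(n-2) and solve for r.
Substitute e(n) = rⁿ and divide through by rⁿ⁻²: r² + 3r + 2 = 0
Factor: (r + 1)(r + 2) = 0, so r = -1, -2.
General solution: e(n) = A·(-1)ⁿ + B·(-2)ⁿ

Characteristic: r² + 3r + 2 = 0, Roots: r = -1, -2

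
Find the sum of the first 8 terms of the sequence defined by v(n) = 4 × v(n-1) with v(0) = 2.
Computing the sequence terms: 2, 8, 32, 128, 512, 2048, 8192, 32768
Adding these values together:

43690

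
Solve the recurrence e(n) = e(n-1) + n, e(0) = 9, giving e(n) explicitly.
Recurrence: e(n) = e(n-1) + n, initial: e(0) = 9.
Telescoping: e(n) = e(0) + Σᵢ₌₁ⁿ i = 9 + n(n+1)/2.

e(n) = n(n+1)/2 + 9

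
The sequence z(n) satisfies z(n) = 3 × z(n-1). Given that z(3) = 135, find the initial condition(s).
In general z(n) = 3ⁿ · z(0). At n = 3: z(0) = z(3) / 3^3 = 135 / 27 = 5.

z(0) = 5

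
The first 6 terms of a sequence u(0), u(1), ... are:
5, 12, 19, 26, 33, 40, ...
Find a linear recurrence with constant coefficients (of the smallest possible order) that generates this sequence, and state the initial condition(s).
Look for the lowest-order linear relation among consecutive terms.
Observation: consecutive differences are constant (= 7).
Check at n=2: 1·12 + 7 = 19. ✓

u(n) = u(n-1) + 7, u(0) = 5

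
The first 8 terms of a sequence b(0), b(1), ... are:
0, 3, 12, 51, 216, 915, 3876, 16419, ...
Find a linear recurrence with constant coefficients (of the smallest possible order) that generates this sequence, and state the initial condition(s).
Look for the lowest-order linear relation among consecutive terms.
Observation: b(n) - 4·b(n-1) - (1)·b(n-2) = 0 holds for the shown terms, and no order-1 relation b(n) = α·b(n-1) + β fits.
Check at n=3: 4·12 + (1)·3 = 51. ✓

b(n) = 4b(n-1) + b(n-2), b(0) = 0, b(1) = 3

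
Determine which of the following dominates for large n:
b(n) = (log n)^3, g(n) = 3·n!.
Comparing growth rates:
Growth-rate hierarchy: log n ≺ any polynomial ≺ any exponential cⁿ (c>1) ≺ n! ≺ nⁿ.
factorial dominates polylogarithmic (log n)^3 asymptotically.

g(n) grows faster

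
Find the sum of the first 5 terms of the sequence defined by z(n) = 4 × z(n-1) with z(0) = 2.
Computing the sequence terms: 2, 8, 32, 128, 512
Adding these values together:

682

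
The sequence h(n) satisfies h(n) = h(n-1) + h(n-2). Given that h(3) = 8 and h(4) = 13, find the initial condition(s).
Work backwards using h(k) = h(k+2) - h(k+1):
h(2) = h(4) - h(3) = 13 - 8 = 5
h(1) = h(3) - h(2) = 8 - 5 = 3
h(0) = h(2) - h(1) = 5 - 3 = 2

h(0) = 2, h(1) = 3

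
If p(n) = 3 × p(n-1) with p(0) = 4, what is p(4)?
Computing step by step:
p(0) = 4
p(1) = 3 × 4 = 12
p(2) = 3 × 12 = 36
p(3) = 3 × 36 = 108
p(4) = 3 × 108 = 324

324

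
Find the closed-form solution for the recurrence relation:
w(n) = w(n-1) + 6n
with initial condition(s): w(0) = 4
Recurrence: w(n) = w(n-1) + 6n, initial: w(0) = 4.
Telescoping: w(n) = w(0) + 6·Σᵢ₌₁ⁿ i = 4 + 6·n(n+1)/2.

w(n) = 6·n(n+1)/2 + 4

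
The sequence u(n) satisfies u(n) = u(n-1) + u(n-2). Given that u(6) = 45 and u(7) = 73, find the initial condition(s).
Work backwards using u(k) = u(k+2) - u(k+1):
u(5) = u(7) - u(6) = 73 - 45 = 28
u(4) = u(6) - u(5) = 45 - 28 = 17
u(3) = u(5) - u(4) = 28 - 17 = 11
u(2) = u(4) - u(3) = 17 - 11 = 6
u(1) = u(3) - u(2) = 11 - 6 = 5
u(0) = u(2) - u(1) = 6 - 5 = 1

u(0) = 1, u(1) = 5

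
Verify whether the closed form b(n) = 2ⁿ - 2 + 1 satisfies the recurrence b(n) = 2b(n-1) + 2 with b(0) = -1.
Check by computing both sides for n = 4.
From the recurrence with b(0) = -1:
  b(0) = -1, b(1) = 0, b(2) = 2, b(3) = 6, b(4) = 14
  so the recurrence gives b(4) = 14.
From the proposed closed form b(n) = 2ⁿ - 2 + 1:
  b(4) = 15.
The recurrence gives 14 but the closed form gives 15, so the closed form does not satisfy the recurrence.

No, the closed form is incorrect.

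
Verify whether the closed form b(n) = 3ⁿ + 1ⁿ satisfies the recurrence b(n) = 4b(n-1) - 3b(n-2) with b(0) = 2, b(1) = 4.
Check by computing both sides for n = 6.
From the recurrence with b(0) = 2, b(1) = 4:
  b(0) = 2, b(1) = 4, b(2) = 10, b(3) = 28, b(4) = 82, b(5) = 244, b(6) = 730
  so the recurrence gives b(6) = 730.
From the proposed closed form b(n) = 3ⁿ + 1ⁿ:
  b(6) = 730.
Both sides give 730 at n = 6, and the initial condition(s) match, so the closed form is consistent.

Yes, the closed form is correct.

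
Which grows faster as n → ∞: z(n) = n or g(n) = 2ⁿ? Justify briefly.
Comparing growth rates:
Growth-rate hierarchy: log n ≺ any polynomial ≺ any exponential cⁿ (c>1) ≺ n! ≺ nⁿ.
exponential base 2 dominates polynomial degree 1 asymptotically.

g(n) grows faster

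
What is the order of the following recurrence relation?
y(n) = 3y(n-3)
The order is the largest lag k for which y(n-k) appears. Here the deepest term is y(n-3), so the order is 3.

Order 3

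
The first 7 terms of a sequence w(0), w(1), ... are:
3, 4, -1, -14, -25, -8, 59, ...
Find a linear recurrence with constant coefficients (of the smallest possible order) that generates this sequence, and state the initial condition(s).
Look for the lowest-order linear relation among consecutive terms.
Observation: w(n) - 2·w(n-1) - (-3)·w(n-2) = 0 holds for the shown terms, and no order-1 relation w(n) = α·w(n-1) + β fits.
Check at n=3: 2·-1 + (-3)·4 = -14. ✓

w(n) = 2w(n-1) - 3w(n-2), w(0) = 3, w(1) = 4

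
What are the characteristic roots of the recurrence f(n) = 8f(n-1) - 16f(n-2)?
Substitute f(n) = rⁿ and divide through by rⁿ⁻²: r² - 8r + 16 = 0
Factor: (r - 4)² = 0, so r = 4 (double root).
General solution: f(n) = (A + Bn)·4ⁿ

Characteristic: r² - 8r + 16 = 0, Roots: r = 4 (double root)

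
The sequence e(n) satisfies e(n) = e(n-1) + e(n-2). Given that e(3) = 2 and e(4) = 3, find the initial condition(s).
Work backwards using e(k) = e(k+2) - e(k+1):
e(2) = e(4) - e(3) = 3 - 2 = 1
e(1) = e(3) - e(2) = 2 - 1 = 1
e(0) = e(2) - e(1) = 1 - 1 = 0

e(0) = 0, e(1) = 1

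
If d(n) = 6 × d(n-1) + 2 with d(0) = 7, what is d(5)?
Computing step by step:
d(0) = 7
d(1) = 6 × 7 + 2 = 44
d(2) = 6 × 44 + 2 = 266
d(3) = 6 × 266 + 2 = 1598
d(4) = 6 × 1598 + 2 = 9590
d(5) = 6 × 9590 + 2 = 57542

57542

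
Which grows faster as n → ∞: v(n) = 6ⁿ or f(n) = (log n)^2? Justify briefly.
Comparing growth rates:
Growth-rate hierarchy: log n ≺ any polynomial ≺ any exponential cⁿ (c>1) ≺ n! ≺ nⁿ.
exponential base 6 dominates polylogarithmic (log n)^2 asymptotically.

v(n) grows faster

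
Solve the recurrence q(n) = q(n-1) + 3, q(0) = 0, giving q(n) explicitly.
Recurrence: q(n) = q(n-1) + 3, initial: q(0) = 0.
Each step adds 3, so q(n) = q(0) + 3n = 3n.

q(n) = 3n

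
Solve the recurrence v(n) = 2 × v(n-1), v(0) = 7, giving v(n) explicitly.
Recurrence: v(n) = 2 × v(n-1), initial: v(0) = 7.
Each term is 2 times the previous, so this is geometric with ratio 2. After n steps: v(n) = v(0)·2ⁿ = 7·2ⁿ.

v(n) = 7·2ⁿ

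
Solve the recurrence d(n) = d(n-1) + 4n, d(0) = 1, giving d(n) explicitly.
Recurrence: d(n) = d(n-1) + 4n, initial: d(0) = 1.
Telescoping: d(n) = d(0) + 4·Σᵢ₌₁ⁿ i = 1 + 4·n(n+1)/2.

d(n) = 4·n(n+1)/2 + 1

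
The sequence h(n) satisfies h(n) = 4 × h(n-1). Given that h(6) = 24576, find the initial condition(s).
In general h(n) = 4ⁿ · h(0). At n = 6: h(0) = h(6) / 4^6 = 24576 / 4096 = 6.

h(0) = 6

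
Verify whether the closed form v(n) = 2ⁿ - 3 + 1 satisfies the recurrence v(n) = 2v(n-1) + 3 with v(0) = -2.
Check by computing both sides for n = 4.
From the recurrence with v(0) = -2:
  v(0) = -2, v(1) = -1, v(2) = 1, v(3) = 5, v(4) = 13
  so the recurrence gives v(4) = 13.
From the proposed closed form v(n) = 2ⁿ - 3 + 1:
  v(4) = 14.
The recurrence gives 13 but the closed form gives 14, so the closed form does not satisfy the recurrence.

No, the closed form is incorrect.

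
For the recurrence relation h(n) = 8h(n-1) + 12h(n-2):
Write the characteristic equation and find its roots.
Substitute h(n) = rⁿ and divide through by rⁿ⁻²: r² - 8r - 12 = 0
Discriminant: 8² + 4·12 = 112, not a perfect square, so by the quadratic formula r = (8 ± √112)/2.
General solution: h(n) = A·r₁ⁿ + B·r₂ⁿ where r₁,r₂ = (8 ± √112)/2

Characteristic: r² - 8r - 12 = 0, Roots: r = (8 ± √112)/2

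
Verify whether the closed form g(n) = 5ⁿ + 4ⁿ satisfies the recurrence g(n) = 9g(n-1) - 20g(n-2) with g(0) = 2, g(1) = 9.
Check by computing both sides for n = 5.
From the recurrence with g(0) = 2, g(1) = 9:
  g(0) = 2, g(1) = 9, g(2) = 41, g(3) = 189, g(4) = 881, g(5) = 4149
  so the recurrence gives g(5) = 4149.
From the proposed closed form g(n) = 5ⁿ + 4ⁿ:
  g(5) = 4149.
Both sides give 4149 at n = 5, and the initial condition(s) match, so the closed form is consistent.

Yes, the closed form is correct.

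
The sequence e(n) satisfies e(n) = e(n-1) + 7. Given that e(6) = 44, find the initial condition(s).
e(6) = e(0) + 6·7, so e(0) = 44 - 42 = 2.

e(0) = 2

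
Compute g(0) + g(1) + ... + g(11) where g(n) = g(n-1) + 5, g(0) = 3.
Computing the sequence terms: 3, 8, 13, 18, 23, 28, 33, 38, 43, 48, 53, 58
Adding these values together:

366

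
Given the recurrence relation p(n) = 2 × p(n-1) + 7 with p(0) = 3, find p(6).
Computing step by step:
p(0) = 3
p(1) = 2 × 3 + 7 = 13
p(2) = 2 × 13 + 7 = 33
p(3) = 2 × 33 + 7 = 73
p(4) = 2 × 73 + 7 = 153
p(5) = 2 × 153 + 7 = 313
p(6) = 2 × 313 + 7 = 633

633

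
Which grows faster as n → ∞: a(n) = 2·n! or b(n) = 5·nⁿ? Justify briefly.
Comparing growth rates:
Growth-rate hierarchy: log n ≺ any polynomial ≺ any exponential cⁿ (c>1) ≺ n! ≺ nⁿ.
super-exponential nⁿ dominates factorial asymptotically.

b(n) grows faster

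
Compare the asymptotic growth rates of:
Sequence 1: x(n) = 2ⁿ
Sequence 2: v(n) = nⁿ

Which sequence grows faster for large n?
Comparing growth rates:
Growth-rate hierarchy: log n ≺ any polynomial ≺ any exponential cⁿ (c>1) ≺ n! ≺ nⁿ.
super-exponential nⁿ dominates exponential base 2 asymptotically.

v(n) grows faster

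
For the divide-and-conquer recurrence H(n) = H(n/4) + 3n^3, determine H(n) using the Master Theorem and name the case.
Master Theorem template: H(n) = a·H(n/b) + f(n).
Here: a=1, b=4, f(n)=3n^3
Compute log_b(a) = log_4(1) = 0.
f(n) = 3n^3 = Ω(n^(0+ε)) with ε = 3, and the regularity condition holds (a·f(n/b) = (a/b^3)·f(n) with a/b^3 = 4^-3 < 1). Case 3: H(n) = Θ(f(n)) = Θ(n^3).

Case 3: H(n) = Θ(n^3)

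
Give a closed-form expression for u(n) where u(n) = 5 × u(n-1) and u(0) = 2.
Recurrence: u(n) = 5 × u(n-1), initial: u(0) = 2.
Each term is 5 times the previous, so this is geometric with ratio 5. After n steps: u(n) = u(0)·5ⁿ = 2·5ⁿ.

u(n) = 2·5ⁿ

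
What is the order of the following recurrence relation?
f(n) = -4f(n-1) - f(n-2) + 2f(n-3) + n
The order is the largest lag k for which f(n-k) appears. Here the deepest term is f(n-3) (the n term is non-homogeneous and does not affect the order), so the order is 3.

Order 3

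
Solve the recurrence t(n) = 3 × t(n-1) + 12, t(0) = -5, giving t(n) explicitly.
Recurrence: t(n) = 3 × t(n-1) + 12, initial: t(0) = -5.
Try t(n) = A·3ⁿ + C. Substituting: A·3ⁿ + C = 3(A·3ⁿ⁻¹ + C) + 12 = A·3ⁿ + 3C + 12, so C = 3C + 12, giving C = -6. Then t(0) = A - 6 = -5 gives A = 1.

t(n) = 3ⁿ - 6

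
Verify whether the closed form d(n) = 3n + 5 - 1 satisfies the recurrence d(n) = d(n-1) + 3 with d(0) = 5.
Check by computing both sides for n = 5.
From the recurrence with d(0) = 5:
  d(0) = 5, d(1) = 8, d(2) = 11, d(3) = 14, d(4) = 17, d(5) = 20
  so the recurrence gives d(5) = 20.
From the proposed closed form d(n) = 3n + 5 - 1:
  d(5) = 19.
The recurrence gives 20 but the closed form gives 19, so the closed form does not satisfy the recurrence.

No, the closed form is incorrect.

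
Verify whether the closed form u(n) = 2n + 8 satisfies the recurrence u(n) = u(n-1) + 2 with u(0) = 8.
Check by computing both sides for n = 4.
From the recurrence with u(0) = 8:
  u(0) = 8, u(1) = 10, u(2) = 12, u(3) = 14, u(4) = 16
  so the recurrence gives u(4) = 16.
From the proposed closed form u(n) = 2n + 8:
  u(4) = 16.
Both sides give 16 at n = 4, and the initial condition(s) match, so the closed form is consistent.

Yes, the closed form is correct.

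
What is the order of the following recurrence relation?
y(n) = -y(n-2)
The order is the largest lag k for which y(n-k) appears. Here the deepest term is y(n-2), so the order is 2.

Order 2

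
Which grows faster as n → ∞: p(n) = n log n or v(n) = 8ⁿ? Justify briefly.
Comparing growth rates:
Growth-rate hierarchy: log n ≺ any polynomial ≺ any exponential cⁿ (c>1) ≺ n! ≺ nⁿ.
exponential base 8 dominates polynomial degree 1 (with log factor) asymptotically.

v(n) grows faster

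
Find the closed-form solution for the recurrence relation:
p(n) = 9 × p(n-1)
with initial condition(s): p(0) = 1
Recurrence: p(n) = 9 × p(n-1), initial: p(0) = 1.
Each term is 9 times the previous, so this is geometric with ratio 9. After n steps: p(n) = p(0)·9ⁿ = 9ⁿ.

p(n) = 9ⁿ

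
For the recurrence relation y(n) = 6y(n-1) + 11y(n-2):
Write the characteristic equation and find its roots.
Substitute y(n) = rⁿ and divide through by rⁿ⁻²: r² - 6r - 11 = 0
Discriminant: 6² + 4·11 = 80, not a perfect square, so by the quadratic formula r = (6 ± √80)/2.
General solution: y(n) = A·r₁ⁿ + B·r₂ⁿ where r₁,r₂ = (6 ± √80)/2

Characteristic: r² - 6r - 11 = 0, Roots: r = (6 ± √80)/2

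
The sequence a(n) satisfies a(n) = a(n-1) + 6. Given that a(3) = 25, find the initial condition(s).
a(3) = a(0) + 3·6, so a(0) = 25 - 18 = 7.

a(0) = 7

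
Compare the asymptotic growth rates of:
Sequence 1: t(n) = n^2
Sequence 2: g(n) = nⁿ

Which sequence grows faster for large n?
Comparing growth rates:
Growth-rate hierarchy: log n ≺ any polynomial ≺ any exponential cⁿ (c>1) ≺ n! ≺ nⁿ.
super-exponential nⁿ dominates polynomial degree 2 asymptotically.

g(n) grows faster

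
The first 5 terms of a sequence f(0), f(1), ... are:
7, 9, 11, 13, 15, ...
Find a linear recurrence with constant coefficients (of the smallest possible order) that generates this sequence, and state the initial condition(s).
Look for the lowest-order linear relation among consecutive terms.
Observation: consecutive differences are constant (= 2).
Check at n=2: 1·9 + 2 = 11. ✓

f(n) = f(n-1) + 2, f(0) = 7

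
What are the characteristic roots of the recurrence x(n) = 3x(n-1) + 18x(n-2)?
Substitute x(n) = rⁿ and divide through by rⁿ⁻²: r² - 3r - 18 = 0
Factor: (r + 3)(r - 6) = 0, so r = -3, 6.
General solution: x(n) = A·(-3)ⁿ + B·6ⁿ

Characteristic: r² - 3r - 18 = 0, Roots: r = -3, 6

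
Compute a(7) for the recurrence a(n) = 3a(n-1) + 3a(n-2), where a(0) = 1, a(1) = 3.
Computing the sequence terms:
1, 3, 12, 45, 171, 648, 2457, 9315

9315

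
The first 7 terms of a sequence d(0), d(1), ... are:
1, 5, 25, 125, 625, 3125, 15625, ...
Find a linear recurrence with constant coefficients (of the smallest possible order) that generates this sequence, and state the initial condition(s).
Look for the lowest-order linear relation among consecutive terms.
Observation: each term is 5× the previous.
Check at n=2: 5·5 = 25. ✓

d(n) = 5 × d(n-1), d(0) = 1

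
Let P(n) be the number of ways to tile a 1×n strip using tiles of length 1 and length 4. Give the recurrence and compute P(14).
Condition on the last tile: it has length 1 (leaving a 1×(n-1) strip) or length 4 (leaving a 1×(n-4) strip), so P(n) = P(n-1) + P(n-4) (order-4 linear recurrence).
For 0 ≤ i < 4 only unit tiles fit, so P(i) = 1.
Iterating the recurrence: P(4) = 2, P(5) = 3, P(6) = 4, P(7) = 5, P(8) = 7, P(9) = 10, P(10) = 14, P(11) = 19, P(12) = 26, P(13) = 36, P(14) = 50.

P(n) = P(n-1) + P(n-4), with P(i) = 1 for 0 ≤ i < 4; P(14) = 50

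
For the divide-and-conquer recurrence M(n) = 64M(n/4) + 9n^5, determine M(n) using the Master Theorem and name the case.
Master Theorem template: M(n) = a·M(n/b) + f(n).
Here: a=64, b=4, f(n)=9n^5
Compute log_b(a) = log_4(64) = 3.
f(n) = 9n^5 = Ω(n^(3+ε)) with ε = 2, and the regularity condition holds (a·f(n/b) = (a/b^5)·f(n) with a/b^5 = 4^-2 < 1). Case 3: M(n) = Θ(f(n)) = Θ(n^5).

Case 3: M(n) = Θ(n^5)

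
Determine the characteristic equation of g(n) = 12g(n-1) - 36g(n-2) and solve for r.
Substitute g(n) = rⁿ and divide through by rⁿ⁻²: r² - 12r + 36 = 0
Factor: (r - 6)² = 0, so r = 6 (double root).
General solution: g(n) = (A + Bn)·6ⁿ

Characteristic: r² - 12r + 36 = 0, Roots: r = 6 (double root)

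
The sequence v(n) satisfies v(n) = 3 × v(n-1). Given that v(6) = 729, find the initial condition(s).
In general v(n) = 3ⁿ · v(0). At n = 6: v(0) = v(6) / 3^6 = 729 / 729 = 1.

v(0) = 1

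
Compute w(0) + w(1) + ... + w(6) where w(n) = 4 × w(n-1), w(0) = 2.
Computing the sequence terms: 2, 8, 32, 128, 512, 2048, 8192
Adding these values together:

10922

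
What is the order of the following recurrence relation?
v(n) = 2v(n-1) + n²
The order is the largest lag k for which v(n-k) appears. Here the deepest term is v(n-1) (the n² term is non-homogeneous and does not affect the order), so the order is 1.

Order 1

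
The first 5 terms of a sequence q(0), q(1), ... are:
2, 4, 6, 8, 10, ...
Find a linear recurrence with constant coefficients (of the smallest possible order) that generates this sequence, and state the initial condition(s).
Look for the lowest-order linear relation among consecutive terms.
Observation: consecutive differences are constant (= 2).
Check at n=2: 1·4 + 2 = 6. ✓

q(n) = q(n-1) + 2, q(0) = 2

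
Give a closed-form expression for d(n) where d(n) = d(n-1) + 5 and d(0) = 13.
Recurrence: d(n) = d(n-1) + 5, initial: d(0) = 13.
Each step adds 5, so d(n) = d(0) + 5n = 5n + 13.

d(n) = 5n + 13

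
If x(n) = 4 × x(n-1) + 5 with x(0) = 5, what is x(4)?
Computing step by step:
x(0) = 5
x(1) = 4 × 5 + 5 = 25
x(2) = 4 × 25 + 5 = 105
x(3) = 4 × 105 + 5 = 425
x(4) = 4 × 425 + 5 = 1705

1705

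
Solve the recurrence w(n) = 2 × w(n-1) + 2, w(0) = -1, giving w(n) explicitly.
Recurrence: w(n) = 2 × w(n-1) + 2, initial: w(0) = -1.
Try w(n) = A·2ⁿ + C. Substituting: A·2ⁿ + C = 2(A·2ⁿ⁻¹ + C) + 2 = A·2ⁿ + 2C + 2, so C = 2C + 2, giving C = -2. Then w(0) = A - 2 = -1 gives A = 1.

w(n) = 2ⁿ - 2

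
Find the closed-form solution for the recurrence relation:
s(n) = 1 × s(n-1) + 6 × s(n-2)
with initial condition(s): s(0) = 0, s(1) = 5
Recurrence: s(n) = 1 × s(n-1) + 6 × s(n-2), initial: s(0) = 0, s(1) = 5.
Characteristic equation: r² - 1r - 6 = 0, which factors as (r - 3)(r + 2) = 0, so r = 3, -2. General solution s(n) = A·3ⁿ + B·(-2)ⁿ. From s(0) = 0: A + B = 0. From s(1) = 5: 3A - 2B = 5. Solving gives A = 1, B = -1.

s(n) = 3ⁿ - (-2)ⁿ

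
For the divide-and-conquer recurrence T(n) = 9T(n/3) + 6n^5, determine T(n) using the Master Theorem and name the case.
Master Theorem template: T(n) = a·T(n/b) + f(n).
Here: a=9, b=3, f(n)=6n^5
Compute log_b(a) = log_3(9) = 2.
f(n) = 6n^5 = Ω(n^(2+ε)) with ε = 3, and the regularity condition holds (a·f(n/b) = (a/b^5)·f(n) with a/b^5 = 3^-3 < 1). Case 3: T(n) = Θ(f(n)) = Θ(n^5).

Case 3: T(n) = Θ(n^5)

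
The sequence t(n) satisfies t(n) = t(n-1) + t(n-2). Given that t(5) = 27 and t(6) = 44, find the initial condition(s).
Work backwards using t(k) = t(k+2) - t(k+1):
t(4) = t(6) - t(5) = 44 - 27 = 17
t(3) = t(5) - t(4) = 27 - 17 = 10
t(2) = t(4) - t(3) = 17 - 10 = 7
t(1) = t(3) - t(2) = 10 - 7 = 3
t(0) = t(2) - t(1) = 7 - 3 = 4

t(0) = 4, t(1) = 3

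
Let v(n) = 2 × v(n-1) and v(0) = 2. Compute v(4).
Computing step by step:
v(0) = 2
v(1) = 2 × 2 = 4
v(2) = 2 × 4 = 8
v(3) = 2 × 8 = 16
v(4) = 2 × 16 = 32

32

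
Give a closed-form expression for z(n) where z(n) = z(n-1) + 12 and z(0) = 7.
Recurrence: z(n) = z(n-1) + 12, initial: z(0) = 7.
Each step adds 12, so z(n) = z(0) + 12n = 12n + 7.

z(n) = 12n + 7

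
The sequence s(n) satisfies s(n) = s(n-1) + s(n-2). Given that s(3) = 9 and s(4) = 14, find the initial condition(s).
Work backwards using s(k) = s(k+2) - s(k+1):
s(2) = s(4) - s(3) = 14 - 9 = 5
s(1) = s(3) - s(2) = 9 - 5 = 4
s(0) = s(2) - s(1) = 5 - 4 = 1

s(0) = 1, s(1) = 4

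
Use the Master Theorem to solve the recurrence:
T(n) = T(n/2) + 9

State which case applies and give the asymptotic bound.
Master Theorem template: T(n) = a·T(n/b) + f(n).
Here: a=1, b=2, f(n)=9
Compute log_b(a) = log_2(1) = 0.
f(n) = 9 = Θ(1). Case 2: T(n) = Θ(log n).

Case 2: T(n) = Θ(log n)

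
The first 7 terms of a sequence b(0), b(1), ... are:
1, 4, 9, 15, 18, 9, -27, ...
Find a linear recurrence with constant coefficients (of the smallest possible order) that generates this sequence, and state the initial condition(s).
Look for the lowest-order linear relation among consecutive terms.
Observation: b(n) - 3·b(n-1) - (-3)·b(n-2) = 0 holds for the shown terms, and no order-1 relation b(n) = α·b(n-1) + β fits.
Check at n=3: 3·9 + (-3)·4 = 15. ✓

b(n) = 3b(n-1) - 3b(n-2), b(0) = 1, b(1) = 4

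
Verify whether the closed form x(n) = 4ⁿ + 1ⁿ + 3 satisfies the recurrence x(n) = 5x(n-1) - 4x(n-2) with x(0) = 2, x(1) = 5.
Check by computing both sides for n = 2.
From the recurrence with x(0) = 2, x(1) = 5:
  x(0) = 2, x(1) = 5, x(2) = 17
  so the recurrence gives x(2) = 17.
From the proposed closed form x(n) = 4ⁿ + 1ⁿ + 3:
  x(2) = 20.
The recurrence gives 17 but the closed form gives 20, so the closed form does not satisfy the recurrence.

No, the closed form is incorrect.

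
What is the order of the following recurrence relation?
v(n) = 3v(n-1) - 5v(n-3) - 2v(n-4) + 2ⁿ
The order is the largest lag k for which v(n-k) appears. Here the deepest term is v(n-4) (the 2ⁿ term is non-homogeneous and does not affect the order), so the order is 4.

Order 4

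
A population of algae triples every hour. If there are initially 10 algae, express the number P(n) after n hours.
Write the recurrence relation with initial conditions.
Each hour multiplies the count by 3, so the count after n hours depends only on the count after n-1 hours: P(n) = 3 × P(n-1). The starting count gives P(0) = 10.
Unrolling n times gives the closed form P(n) = 10 × 3ⁿ.

P(n) = 3 × P(n-1), P(0) = 10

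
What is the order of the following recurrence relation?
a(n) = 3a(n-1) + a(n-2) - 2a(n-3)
The order is the largest lag k for which a(n-k) appears. Here the deepest term is a(n-3), so the order is 3.

Order 3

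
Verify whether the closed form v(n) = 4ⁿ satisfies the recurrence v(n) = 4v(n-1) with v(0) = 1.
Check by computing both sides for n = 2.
From the recurrence with v(0) = 1:
  v(0) = 1, v(1) = 4, v(2) = 16
  so the recurrence gives v(2) = 16.
From the proposed closed form v(n) = 4ⁿ:
  v(2) = 16.
Both sides give 16 at n = 2, and the initial condition(s) match, so the closed form is consistent.

Yes, the closed form is correct.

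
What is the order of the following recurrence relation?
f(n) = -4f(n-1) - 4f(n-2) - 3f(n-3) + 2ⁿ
The order is the largest lag k for which f(n-k) appears. Here the deepest term is f(n-3) (the 2ⁿ term is non-homogeneous and does not affect the order), so the order is 3.

Order 3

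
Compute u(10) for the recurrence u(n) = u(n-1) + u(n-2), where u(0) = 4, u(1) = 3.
Computing the sequence terms:
4, 3, 7, 10, 17, 27, 44, 71, 115, 186, 301

301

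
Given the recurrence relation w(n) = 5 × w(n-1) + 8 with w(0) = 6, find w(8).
Computing step by step:
w(0) = 6
w(1) = 5 × 6 + 8 = 38
w(2) = 5 × 38 + 8 = 198
w(3) = 5 × 198 + 8 = 998
w(4) = 5 × 998 + 8 = 4998
w(5) = 5 × 4998 + 8 = 24998
w(6) = 5 × 24998 + 8 = 124998
w(7) = 5 × 124998 + 8 = 624998
w(8) = 5 × 624998 + 8 = 3124998

3124998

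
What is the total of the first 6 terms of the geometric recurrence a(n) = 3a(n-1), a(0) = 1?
Computing the sequence terms: 1, 3, 9, 27, 81, 243
Adding these values together:

364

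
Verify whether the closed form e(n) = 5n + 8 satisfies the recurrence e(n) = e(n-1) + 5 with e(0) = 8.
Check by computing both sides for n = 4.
From the recurrence with e(0) = 8:
  e(0) = 8, e(1) = 13, e(2) = 18, e(3) = 23, e(4) = 28
  so the recurrence gives e(4) = 28.
From the proposed closed form e(n) = 5n + 8:
  e(4) = 28.
Both sides give 28 at n = 4, and the initial condition(s) match, so the closed form is consistent.

Yes, the closed form is correct.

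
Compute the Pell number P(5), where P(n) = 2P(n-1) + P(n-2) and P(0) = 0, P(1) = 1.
Computing the sequence terms:
0, 1, 2, 5, 12, 29

29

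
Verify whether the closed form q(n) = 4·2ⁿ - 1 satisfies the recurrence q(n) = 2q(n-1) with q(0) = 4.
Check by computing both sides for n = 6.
From the recurrence with q(0) = 4:
  q(0) = 4, q(1) = 8, q(2) = 16, q(3) = 32, q(4) = 64, q(5) = 128, q(6) = 256
  so the recurrence gives q(6) = 256.
From the proposed closed form q(n) = 4·2ⁿ - 1:
  q(6) = 255.
The recurrence gives 256 but the closed form gives 255, so the closed form does not satisfy the recurrence.

No, the closed form is incorrect.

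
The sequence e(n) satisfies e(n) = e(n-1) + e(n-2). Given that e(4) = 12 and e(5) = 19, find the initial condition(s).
Work backwards using e(k) = e(k+2) - e(k+1):
e(3) = e(5) - e(4) = 19 - 12 = 7
e(2) = e(4) - e(3) = 12 - 7 = 5
e(1) = e(3) - e(2) = 7 - 5 = 2
e(0) = e(2) - e(1) = 5 - 2 = 3

e(0) = 3, e(1) = 2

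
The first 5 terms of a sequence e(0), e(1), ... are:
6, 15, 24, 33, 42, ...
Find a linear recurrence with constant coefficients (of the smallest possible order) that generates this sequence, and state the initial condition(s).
Look for the lowest-order linear relation among consecutive terms.
Observation: consecutive differences are constant (= 9).
Check at n=2: 1·15 + 9 = 24. ✓

e(n) = e(n-1) + 9, e(0) = 6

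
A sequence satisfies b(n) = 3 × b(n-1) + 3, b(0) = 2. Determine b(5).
Computing step by step:
b(0) = 2
b(1) = 3 × 2 + 3 = 9
b(2) = 3 × 9 + 3 = 30
b(3) = 3 × 30 + 3 = 93
b(4) = 3 × 93 + 3 = 282
b(5) = 3 × 282 + 3 = 849

849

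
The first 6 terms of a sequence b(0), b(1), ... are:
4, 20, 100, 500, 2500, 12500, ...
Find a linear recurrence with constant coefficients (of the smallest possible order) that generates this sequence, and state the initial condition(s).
Look for the lowest-order linear relation among consecutive terms.
Observation: each term is 5× the previous.
Check at n=2: 5·20 = 100. ✓

b(n) = 5 × b(n-1), b(0) = 4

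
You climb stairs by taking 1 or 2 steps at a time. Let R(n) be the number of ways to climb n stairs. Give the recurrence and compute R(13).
Condition on the size of the last step (1 to 2): before it there were n-1, …, n-2 stairs climbed, and these cases are disjoint, so R(n) = R(n-1) + R(n-2) (Fibonacci-type sequence).
Initial conditions by direct count (compositions of i into parts ≤ 2): R(1) = 1; R(2) = 2.
Iterating the recurrence: R(3) = 3, R(4) = 5, R(5) = 8, R(6) = 13, R(7) = 21, R(8) = 34, R(9) = 55, R(10) = 89, R(11) = 144, R(12) = 233, R(13) = 377.

R(n) = R(n-1) + R(n-2), R(1) = 1, R(2) = 2; R(13) = 377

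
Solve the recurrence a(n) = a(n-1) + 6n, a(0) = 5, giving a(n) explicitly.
Recurrence: a(n) = a(n-1) + 6n, initial: a(0) = 5.
Telescoping: a(n) = a(0) + 6·Σᵢ₌₁ⁿ i = 5 + 6·n(n+1)/2.

a(n) = 6·n(n+1)/2 + 5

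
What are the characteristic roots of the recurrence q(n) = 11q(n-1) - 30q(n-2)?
Substitute q(n) = rⁿ and divide through by rⁿ⁻²: r² - 11r + 30 = 0
Factor: (r - 6)(r - 5) = 0, so r = 6, 5.
General solution: q(n) = A·6ⁿ + B·5ⁿ

Characteristic: r² - 11r + 30 = 0, Roots: r = 6, 5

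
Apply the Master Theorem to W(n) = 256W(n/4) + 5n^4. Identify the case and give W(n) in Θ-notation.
Master Theorem template: W(n) = a·W(n/b) + f(n).
Here: a=256, b=4, f(n)=5n^4
Compute log_b(a) = log_4(256) = 4.
f(n) = 5n^4 = Θ(n^4). Case 2: W(n) = Θ(n^4 log n).

Case 2: W(n) = Θ(n^4 log n)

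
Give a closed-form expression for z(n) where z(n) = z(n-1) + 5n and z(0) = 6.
Recurrence: z(n) = z(n-1) + 5n, initial: z(0) = 6.
Telescoping: z(n) = z(0) + 5·Σᵢ₌₁ⁿ i = 6 + 5·n(n+1)/2.

z(n) = 5·n(n+1)/2 + 6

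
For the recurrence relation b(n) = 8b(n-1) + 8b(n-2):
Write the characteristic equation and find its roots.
Substitute b(n) = rⁿ and divide through by rⁿ⁻²: r² - 8r - 8 = 0
Discriminant: 8² + 4·8 = 96, not a perfect square, so by the quadratic formula r = (8 ± √96)/2.
General solution: b(n) = A·r₁ⁿ + B·r₂ⁿ where r₁,r₂ = (8 ± √96)/2

Characteristic: r² - 8r - 8 = 0, Roots: r = (8 ± √96)/2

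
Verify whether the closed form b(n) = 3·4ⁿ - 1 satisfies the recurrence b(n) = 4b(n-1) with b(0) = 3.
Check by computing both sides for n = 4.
From the recurrence with b(0) = 3:
  b(0) = 3, b(1) = 12, b(2) = 48, b(3) = 192, b(4) = 768
  so the recurrence gives b(4) = 768.
From the proposed closed form b(n) = 3·4ⁿ - 1:
  b(4) = 767.
The recurrence gives 768 but the closed form gives 767, so the closed form does not satisfy the recurrence.

No, the closed form is incorrect.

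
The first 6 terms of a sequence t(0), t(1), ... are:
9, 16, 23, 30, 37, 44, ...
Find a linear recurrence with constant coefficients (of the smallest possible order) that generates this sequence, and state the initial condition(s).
Look for the lowest-order linear relation among consecutive terms.
Observation: consecutive differences are constant (= 7).
Check at n=2: 1·16 + 7 = 23. ✓

t(n) = t(n-1) + 7, t(0) = 9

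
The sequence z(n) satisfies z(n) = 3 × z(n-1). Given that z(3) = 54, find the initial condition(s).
In general z(n) = 3ⁿ · z(0). At n = 3: z(0) = z(3) / 3^3 = 54 / 27 = 2.

z(0) = 2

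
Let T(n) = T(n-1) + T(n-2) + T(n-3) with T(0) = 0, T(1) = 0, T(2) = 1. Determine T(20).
Computing the sequence terms:
0, 0, 1, 1, 2, 4, 7, 13, 24, 44, 81, 149, 274, 504, 927, 1705, 3136, 5768, 10609, 19513, 35890

35890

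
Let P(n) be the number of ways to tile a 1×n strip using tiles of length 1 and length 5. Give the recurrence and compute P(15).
Condition on the last tile: it has length 1 (leaving a 1×(n-1) strip) or length 5 (leaving a 1×(n-5) strip), so P(n) = P(n-1) + P(n-5) (order-5 linear recurrence).
For 0 ≤ i < 5 only unit tiles fit, so P(i) = 1.
Iterating the recurrence: P(5) = 2, P(6) = 3, P(7) = 4, P(8) = 5, P(9) = 6, P(10) = 8, P(11) = 11, P(12) = 15, P(13) = 20, P(14) = 26, P(15) = 34.

P(n) = P(n-1) + P(n-5), with P(i) = 1 for 0 ≤ i < 5; P(15) = 34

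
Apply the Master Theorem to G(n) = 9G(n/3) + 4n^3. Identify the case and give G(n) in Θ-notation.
Master Theorem template: G(n) = a·G(n/b) + f(n).
Here: a=9, b=3, f(n)=4n^3
Compute log_b(a) = log_3(9) = 2.
f(n) = 4n^3 = Ω(n^(2+ε)) with ε = 1, and the regularity condition holds (a·f(n/b) = (a/b^3)·f(n) with a/b^3 = 3^-1 < 1). Case 3: G(n) = Θ(f(n)) = Θ(n^3).

Case 3: G(n) = Θ(n^3)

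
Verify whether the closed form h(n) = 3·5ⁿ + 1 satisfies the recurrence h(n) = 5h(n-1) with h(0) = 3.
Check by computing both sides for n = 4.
From the recurrence with h(0) = 3:
  h(0) = 3, h(1) = 15, h(2) = 75, h(3) = 375, h(4) = 1875
  so the recurrence gives h(4) = 1875.
From the proposed closed form h(n) = 3·5ⁿ + 1:
  h(4) = 1876.
The recurrence gives 1875 but the closed form gives 1876, so the closed form does not satisfy the recurrence.

No, the closed form is incorrect.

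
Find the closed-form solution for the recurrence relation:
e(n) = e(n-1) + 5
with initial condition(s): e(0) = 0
Recurrence: e(n) = e(n-1) + 5, initial: e(0) = 0.
Each step adds 5, so e(n) = e(0) + 5n = 5n.

e(n) = 5n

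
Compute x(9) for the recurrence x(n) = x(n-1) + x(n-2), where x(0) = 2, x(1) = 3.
Computing the sequence terms:
2, 3, 5, 8, 13, 21, 34, 55, 89, 144

144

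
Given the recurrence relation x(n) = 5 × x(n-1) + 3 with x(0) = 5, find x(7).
Computing step by step:
x(0) = 5
x(1) = 5 × 5 + 3 = 28
x(2) = 5 × 28 + 3 = 143
x(3) = 5 × 143 + 3 = 718
x(4) = 5 × 718 + 3 = 3593
x(5) = 5 × 3593 + 3 = 17968
x(6) = 5 × 17968 + 3 = 89843
x(7) = 5 × 89843 + 3 = 449218

449218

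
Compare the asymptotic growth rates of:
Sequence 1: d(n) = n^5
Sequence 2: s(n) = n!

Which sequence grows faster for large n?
Comparing growth rates:
Growth-rate hierarchy: log n ≺ any polynomial ≺ any exponential cⁿ (c>1) ≺ n! ≺ nⁿ.
factorial dominates polynomial degree 5 asymptotically.

s(n) grows faster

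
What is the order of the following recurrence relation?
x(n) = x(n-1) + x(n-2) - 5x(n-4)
The order is the largest lag k for which x(n-k) appears. Here the deepest term is x(n-4), so the order is 4.

Order 4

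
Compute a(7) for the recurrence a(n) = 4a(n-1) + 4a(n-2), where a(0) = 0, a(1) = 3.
Computing the sequence terms:
0, 3, 12, 60, 288, 1392, 6720, 32448

32448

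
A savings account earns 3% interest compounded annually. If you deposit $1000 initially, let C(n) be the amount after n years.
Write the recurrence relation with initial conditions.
Each year the balance grows by 3%, i.e. is multiplied by 1 + 3/100 = 1.03, so C(n) = 1.03 × C(n-1). The initial deposit gives C(0) = 1000.
Unrolling gives the closed form C(n) = 1000 × (1.03)ⁿ.

C(n) = 1.03 × C(n-1), C(0) = 1000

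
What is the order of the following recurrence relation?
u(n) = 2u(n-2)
The order is the largest lag k for which u(n-k) appears. Here the deepest term is u(n-2), so the order is 2.

Order 2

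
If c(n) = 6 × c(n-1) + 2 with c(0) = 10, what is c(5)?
Computing step by step:
c(0) = 10
c(1) = 6 × 10 + 2 = 62
c(2) = 6 × 62 + 2 = 374
c(3) = 6 × 374 + 2 = 2246
c(4) = 6 × 2246 + 2 = 13478
c(5) = 6 × 13478 + 2 = 80870

80870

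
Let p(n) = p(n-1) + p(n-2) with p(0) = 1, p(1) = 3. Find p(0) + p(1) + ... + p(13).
Computing the sequence terms: 1, 3, 4, 7, 11, 18, 29, 47, 76, 123, 199, 322, 521, 843
Adding these values together:

2204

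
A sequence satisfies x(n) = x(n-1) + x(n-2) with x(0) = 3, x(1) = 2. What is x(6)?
Computing the sequence terms:
3, 2, 5, 7, 12, 19, 31

31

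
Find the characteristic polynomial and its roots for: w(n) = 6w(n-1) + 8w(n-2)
Substitute w(n) = rⁿ and divide through by rⁿ⁻²: r² - 6r - 8 = 0
Discriminant: 6² + 4·8 = 68, not a perfect square, so by the quadratic formula r = (6 ± √68)/2.
General solution: w(n) = A·r₁ⁿ + B·r₂ⁿ where r₁,r₂ = (6 ± √68)/2

Characteristic: r² - 6r - 8 = 0, Roots: r = (6 ± √68)/2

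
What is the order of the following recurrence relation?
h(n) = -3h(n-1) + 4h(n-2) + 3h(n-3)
The order is the largest lag k for which h(n-k) appears. Here the deepest term is h(n-3), so the order is 3.

Order 3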